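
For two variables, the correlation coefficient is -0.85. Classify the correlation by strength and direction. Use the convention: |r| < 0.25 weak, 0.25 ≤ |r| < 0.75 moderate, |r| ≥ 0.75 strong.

r = -0.85 < 0 so the relationship is negative.
|r| = 0.85, which falls in the strong range.

strong negative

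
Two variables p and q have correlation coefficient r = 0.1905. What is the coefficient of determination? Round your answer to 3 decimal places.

0.036

r² = (0.1905)² = 0.036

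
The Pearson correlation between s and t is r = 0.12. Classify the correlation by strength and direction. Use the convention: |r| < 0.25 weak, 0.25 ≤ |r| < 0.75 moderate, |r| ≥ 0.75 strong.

r = 0.12 > 0 so the relationship is positive.
|r| = 0.12, which falls in the weak range.

weak positive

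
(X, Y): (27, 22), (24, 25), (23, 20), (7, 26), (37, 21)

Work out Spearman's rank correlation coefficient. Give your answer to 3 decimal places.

-0.400

Rank X: 4, 3, 2, 1, 5
Rank Y: 3, 4, 1, 5, 2
d = rank(X) − rank(Y): 1, -1, 1, -4, 3; Σd² = 28
ρ = 1 − 6Σd² / [n(n²−1)] = 1 − 6×28 / (5×24) = 1 − 168/120 ≈ -0.400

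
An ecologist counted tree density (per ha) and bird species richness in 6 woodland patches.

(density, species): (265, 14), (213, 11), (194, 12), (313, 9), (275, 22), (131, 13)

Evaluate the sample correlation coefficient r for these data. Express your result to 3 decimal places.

0.117

n = 6, Σx = 1391, Σy = 81, Σx² = 343985, Σy² = 1195, Σxy = 18951
nΣxy − ΣxΣy = 113706 − 112671 = 1035
nΣx² − (Σx)² = 2063910 − 1934881 = 129029; nΣy² − (Σy)² = 7170 − 6561 = 609
r = 1035 / √(129029 × 609) = 1035 / 8864.4606 ≈ 0.117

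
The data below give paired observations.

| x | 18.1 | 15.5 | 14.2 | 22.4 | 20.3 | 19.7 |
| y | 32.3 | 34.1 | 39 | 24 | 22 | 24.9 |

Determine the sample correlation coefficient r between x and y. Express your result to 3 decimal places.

-0.929

n = 6, Σx = 110.2, Σy = 176.3, Σx² = 2071.44, Σy² = 5407.11, Σxy = 3141.71
nΣxy − ΣxΣy = 18850.26 − 19428.26 = -578
nΣx² − (Σx)² = 12428.64 − 12144.04 = 284.6; nΣy² − (Σy)² = 32442.66 − 31081.69 = 1360.97
r = -578 / √(284.6 × 1360.97) = -578 / 622.3601 ≈ -0.929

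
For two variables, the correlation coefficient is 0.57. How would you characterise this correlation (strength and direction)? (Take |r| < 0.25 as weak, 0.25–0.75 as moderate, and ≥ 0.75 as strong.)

r = 0.57 > 0 so the relationship is positive.
|r| = 0.57, which falls in the moderate range.

moderate positive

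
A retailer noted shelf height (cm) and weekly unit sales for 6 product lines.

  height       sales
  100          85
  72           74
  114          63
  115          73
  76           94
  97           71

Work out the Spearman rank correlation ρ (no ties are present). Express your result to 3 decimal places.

Rank height: 4, 1, 5, 6, 2, 3
Rank sales: 5, 4, 1, 3, 6, 2
d = rank(height) − rank(sales): -1, -3, 4, 3, -4, 1; Σd² = 52
ρ = 1 − 6Σd² / [n(n²−1)] = 1 − 6×52 / (6×35) = 1 − 312/210 ≈ -0.486

-0.486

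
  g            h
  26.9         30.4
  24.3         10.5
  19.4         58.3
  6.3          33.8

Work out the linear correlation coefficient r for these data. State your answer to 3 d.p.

-0.260

n = 4, Σg = 76.9, Σh = 133, Σg² = 1730.15, Σh² = 5575.74, Σgh = 2416.87
nΣgh − ΣgΣh = 9667.48 − 10227.7 = -560.22
nΣg² − (Σg)² = 6920.6 − 5913.61 = 1006.99; nΣh² − (Σh)² = 22302.96 − 17689 = 4613.96
r = -560.22 / √(1006.99 × 4613.96) = -560.22 / 2155.5073 ≈ -0.260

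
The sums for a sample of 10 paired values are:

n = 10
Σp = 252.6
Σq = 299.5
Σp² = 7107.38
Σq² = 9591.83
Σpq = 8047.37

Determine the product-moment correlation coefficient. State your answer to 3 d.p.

r = (nΣpq − ΣpΣq) / √[(nΣp² − (Σp)²)(nΣq² − (Σq)²)]
Numerator: 10×8047.37 − 252.6×299.5 = 4820
Denominator: √[(71073.8 − 63806.76)(95918.3 − 89700.25)] = √[7267.04 × 6218.05] = 6722.1141
r = 4820 / 6722.1141 ≈ 0.717

0.717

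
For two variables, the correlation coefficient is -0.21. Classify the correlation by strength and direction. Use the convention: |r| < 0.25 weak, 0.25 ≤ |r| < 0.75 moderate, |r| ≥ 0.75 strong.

r = -0.21 < 0 so the relationship is negative.
|r| = 0.21, which falls in the weak range.

weak negative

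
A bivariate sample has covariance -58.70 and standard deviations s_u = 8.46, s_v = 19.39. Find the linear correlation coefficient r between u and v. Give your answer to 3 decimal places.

r = Cov(u,v) / (s_u · s_v) = -58.70 / (8.46 × 19.39)
  = -58.70 / 164.0394 ≈ -0.358

-0.358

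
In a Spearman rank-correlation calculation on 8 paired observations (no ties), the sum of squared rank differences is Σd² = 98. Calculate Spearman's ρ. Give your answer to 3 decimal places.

ρ = 1 − 6Σd² / [n(n²−1)] = 1 − 6×98 / (8×63)
  = 1 − 588/504 = 1 − 1.1667 ≈ -0.167

-0.167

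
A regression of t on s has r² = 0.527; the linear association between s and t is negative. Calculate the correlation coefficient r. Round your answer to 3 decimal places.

-0.726

|r| = √0.527 = 0.726
The association is negative, so r = −0.726.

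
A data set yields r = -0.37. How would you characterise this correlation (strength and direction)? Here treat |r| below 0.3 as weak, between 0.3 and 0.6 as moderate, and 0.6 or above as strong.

r = -0.37 < 0 so the relationship is negative.
|r| = 0.37, which falls in the moderate range.

moderate negative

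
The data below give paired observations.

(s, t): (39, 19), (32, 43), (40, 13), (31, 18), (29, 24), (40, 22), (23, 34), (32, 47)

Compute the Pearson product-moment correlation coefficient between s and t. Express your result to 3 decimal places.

-0.492

n = 8, Σs = 266, Σt = 220, Σs² = 9100, Σt² = 7128, Σst = 7057
nΣst − ΣsΣt = 56456 − 58520 = -2064
nΣs² − (Σs)² = 72800 − 70756 = 2044; nΣt² − (Σt)² = 57024 − 48400 = 8624
r = -2064 / √(2044 × 8624) = -2064 / 4198.5064 ≈ -0.492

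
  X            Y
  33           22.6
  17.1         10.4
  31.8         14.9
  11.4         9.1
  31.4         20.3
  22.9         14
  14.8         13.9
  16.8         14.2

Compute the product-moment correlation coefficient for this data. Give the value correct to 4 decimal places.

0.8347

n = 8, ΣX = 179.2, ΣY = 119.4, ΣX² = 4534.26, ΣY² = 1926.68, ΣXY = 2903.5
nΣXY − ΣXΣY = 23228 − 21396.48 = 1831.52
nΣX² − (ΣX)² = 36274.08 − 32112.64 = 4161.44; nΣY² − (ΣY)² = 15413.44 − 14256.36 = 1157.08
r = 1831.52 / √(4161.44 × 1157.08) = 1831.52 / 2194.3379 ≈ 0.8347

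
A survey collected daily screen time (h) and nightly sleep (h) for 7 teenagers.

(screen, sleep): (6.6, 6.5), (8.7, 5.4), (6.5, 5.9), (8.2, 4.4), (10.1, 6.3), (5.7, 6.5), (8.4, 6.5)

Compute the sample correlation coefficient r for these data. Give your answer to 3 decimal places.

-0.239

n = 7, Σx = 54.2, Σy = 41.5, Σx² = 433.8, Σy² = 249.77, Σxy = 319.59
nΣxy − ΣxΣy = 2237.13 − 2249.3 = -12.17
nΣx² − (Σx)² = 3036.6 − 2937.64 = 98.96; nΣy² − (Σy)² = 1748.39 − 1722.25 = 26.14
r = -12.17 / √(98.96 × 26.14) = -12.17 / 50.8607 ≈ -0.239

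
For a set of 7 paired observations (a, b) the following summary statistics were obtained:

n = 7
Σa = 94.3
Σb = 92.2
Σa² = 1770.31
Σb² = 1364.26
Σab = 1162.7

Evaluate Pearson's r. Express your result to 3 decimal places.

-0.290

r = (nΣab − ΣaΣb) / √[(nΣa² − (Σa)²)(nΣb² − (Σb)²)]
Numerator: 7×1162.7 − 94.3×92.2 = -555.56
Denominator: √[(12392.17 − 8892.49)(9549.82 − 8500.84)] = √[3499.68 × 1048.98] = 1916.0100
r = -555.56 / 1916.0100 ≈ -0.290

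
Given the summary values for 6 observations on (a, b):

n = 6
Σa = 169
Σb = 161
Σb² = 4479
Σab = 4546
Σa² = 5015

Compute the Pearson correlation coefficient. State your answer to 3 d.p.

0.056

r = (nΣab − ΣaΣb) / √[(nΣa² − (Σa)²)(nΣb² − (Σb)²)]
Numerator: 6×4546 − 169×161 = 67
Denominator: √[(30090 − 28561)(26874 − 25921)] = √[1529 × 953] = 1207.1193
r = 67 / 1207.1193 ≈ 0.056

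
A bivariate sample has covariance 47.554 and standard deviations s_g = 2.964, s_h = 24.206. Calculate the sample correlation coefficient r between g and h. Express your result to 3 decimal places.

0.663

r = Cov(g,h) / (s_g · s_h) = 47.554 / (2.964 × 24.206)
  = 47.554 / 71.7466 ≈ 0.663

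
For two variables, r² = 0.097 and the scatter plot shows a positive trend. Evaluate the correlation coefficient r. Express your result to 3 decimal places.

|r| = √0.097 = 0.311
The association is positive, so r = 0.311.

0.311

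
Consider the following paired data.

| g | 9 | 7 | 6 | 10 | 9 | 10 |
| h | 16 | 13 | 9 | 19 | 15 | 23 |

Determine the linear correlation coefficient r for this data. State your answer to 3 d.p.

0.919

n = 6, Σg = 51, Σh = 95, Σg² = 447, Σh² = 1621, Σgh = 844
nΣgh − ΣgΣh = 5064 − 4845 = 219
nΣg² − (Σg)² = 2682 − 2601 = 81; nΣh² − (Σh)² = 9726 − 9025 = 701
r = 219 / √(81 × 701) = 219 / 238.2876 ≈ 0.919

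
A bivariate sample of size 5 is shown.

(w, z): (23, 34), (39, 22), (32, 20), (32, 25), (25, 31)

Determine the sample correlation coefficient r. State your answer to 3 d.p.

n = 5, Σw = 151, Σz = 132, Σw² = 4723, Σz² = 3626, Σwz = 3855
nΣwz − ΣwΣz = 19275 − 19932 = -657
nΣw² − (Σw)² = 23615 − 22801 = 814; nΣz² − (Σz)² = 18130 − 17424 = 706
r = -657 / √(814 × 706) = -657 / 758.0792 ≈ -0.867

-0.867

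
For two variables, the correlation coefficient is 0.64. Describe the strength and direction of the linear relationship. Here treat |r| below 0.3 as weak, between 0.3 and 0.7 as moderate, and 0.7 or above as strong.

r = 0.64 > 0 so the relationship is positive.
|r| = 0.64, which falls in the moderate range.

moderate positive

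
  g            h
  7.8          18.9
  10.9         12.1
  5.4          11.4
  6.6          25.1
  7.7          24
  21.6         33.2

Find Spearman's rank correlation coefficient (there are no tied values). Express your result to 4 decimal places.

0.4286

Rank g: 4, 5, 1, 2, 3, 6
Rank h: 3, 2, 1, 5, 4, 6
d = rank(g) − rank(h): 1, 3, 0, -3, -1, 0; Σd² = 20
ρ = 1 − 6Σd² / [n(n²−1)] = 1 − 6×20 / (6×35) = 1 − 120/210 ≈ 0.4286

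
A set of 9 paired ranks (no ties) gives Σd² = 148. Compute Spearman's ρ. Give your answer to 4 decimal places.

-0.2333

ρ = 1 − 6Σd² / [n(n²−1)] = 1 − 6×148 / (9×80)
  = 1 − 888/720 = 1 − 1.23333 ≈ -0.2333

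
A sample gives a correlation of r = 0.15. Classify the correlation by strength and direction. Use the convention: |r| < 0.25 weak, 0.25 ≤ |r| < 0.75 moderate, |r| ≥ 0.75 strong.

r = 0.15 > 0 so the relationship is positive.
|r| = 0.15, which falls in the weak range.

weak positive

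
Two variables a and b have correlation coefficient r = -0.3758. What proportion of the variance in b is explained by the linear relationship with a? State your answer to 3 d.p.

0.141

r² = (-0.3758)² = 0.141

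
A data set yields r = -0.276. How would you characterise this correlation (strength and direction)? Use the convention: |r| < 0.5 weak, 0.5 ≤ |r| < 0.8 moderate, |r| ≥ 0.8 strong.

weak negative

r = -0.276 < 0 so the relationship is negative.
|r| = 0.276, which falls in the weak range.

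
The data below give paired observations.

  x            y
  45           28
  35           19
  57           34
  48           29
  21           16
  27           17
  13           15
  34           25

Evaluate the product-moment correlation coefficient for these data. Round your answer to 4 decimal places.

0.9517

n = 8, Σx = 280, Σy = 183, Σx² = 11298, Σy² = 4537, Σxy = 7095
nΣxy − ΣxΣy = 56760 − 51240 = 5520
nΣx² − (Σx)² = 90384 − 78400 = 11984; nΣy² − (Σy)² = 36296 − 33489 = 2807
r = 5520 / √(11984 × 2807) = 5520 / 5799.9214 ≈ 0.9517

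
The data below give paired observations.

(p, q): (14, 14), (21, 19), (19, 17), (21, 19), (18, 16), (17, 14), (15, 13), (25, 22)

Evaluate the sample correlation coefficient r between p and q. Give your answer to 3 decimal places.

0.971

n = 8, Σp = 150, Σq = 134, Σp² = 2902, Σq² = 2312, Σpq = 2588
nΣpq − ΣpΣq = 20704 − 20100 = 604
nΣp² − (Σp)² = 23216 − 22500 = 716; nΣq² − (Σq)² = 18496 − 17956 = 540
r = 604 / √(716 × 540) = 604 / 621.8038 ≈ 0.971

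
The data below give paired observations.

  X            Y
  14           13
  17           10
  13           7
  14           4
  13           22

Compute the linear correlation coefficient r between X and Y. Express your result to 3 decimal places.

n = 5, ΣX = 71, ΣY = 56, ΣX² = 1019, ΣY² = 818, ΣXY = 785
nΣXY − ΣXΣY = 3925 − 3976 = -51
nΣX² − (ΣX)² = 5095 − 5041 = 54; nΣY² − (ΣY)² = 4090 − 3136 = 954
r = -51 / √(54 × 954) = -51 / 226.9714 ≈ -0.225

-0.225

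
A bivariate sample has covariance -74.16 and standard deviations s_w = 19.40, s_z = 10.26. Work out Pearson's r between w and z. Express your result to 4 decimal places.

-0.3726

r = Cov(w,z) / (s_w · s_z) = -74.16 / (19.40 × 10.26)
  = -74.16 / 199.0440 ≈ -0.3726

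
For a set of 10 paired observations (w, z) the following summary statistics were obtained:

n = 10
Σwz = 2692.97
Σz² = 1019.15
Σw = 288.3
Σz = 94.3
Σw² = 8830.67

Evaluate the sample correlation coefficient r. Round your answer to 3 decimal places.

r = (nΣwz − ΣwΣz) / √[(nΣw² − (Σw)²)(nΣz² − (Σz)²)]
Numerator: 10×2692.97 − 288.3×94.3 = -256.99
Denominator: √[(88306.7 − 83116.89)(10191.5 − 8892.49)] = √[5189.81 × 1299.01] = 2596.4620
r = -256.99 / 2596.4620 ≈ -0.099

-0.099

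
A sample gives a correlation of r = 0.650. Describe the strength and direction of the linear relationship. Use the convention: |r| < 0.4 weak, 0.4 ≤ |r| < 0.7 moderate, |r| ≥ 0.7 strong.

moderate positive

r = 0.650 > 0 so the relationship is positive.
|r| = 0.650, which falls in the moderate range.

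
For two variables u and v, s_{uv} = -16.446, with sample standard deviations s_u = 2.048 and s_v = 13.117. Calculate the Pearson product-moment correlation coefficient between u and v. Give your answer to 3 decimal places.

-0.612

r = Cov(u,v) / (s_u · s_v) = -16.446 / (2.048 × 13.117)
  = -16.446 / 26.8636 ≈ -0.612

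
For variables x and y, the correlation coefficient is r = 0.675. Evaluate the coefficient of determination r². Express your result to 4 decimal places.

r² = (0.675)² = 0.4556

0.4556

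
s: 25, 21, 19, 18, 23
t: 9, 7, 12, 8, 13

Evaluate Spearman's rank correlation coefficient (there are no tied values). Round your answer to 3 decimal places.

0.300

Rank s: 5, 3, 2, 1, 4
Rank t: 3, 1, 4, 2, 5
d = rank(s) − rank(t): 2, 2, -2, -1, -1; Σd² = 14
ρ = 1 − 6Σd² / [n(n²−1)] = 1 − 6×14 / (5×24) = 1 − 84/120 ≈ 0.300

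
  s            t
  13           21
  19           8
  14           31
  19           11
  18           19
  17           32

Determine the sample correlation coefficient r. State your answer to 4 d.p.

n = 6, Σs = 100, Σt = 122, Σs² = 1700, Σt² = 2972, Σst = 1954
nΣst − ΣsΣt = 11724 − 12200 = -476
nΣs² − (Σs)² = 10200 − 10000 = 200; nΣt² − (Σt)² = 17832 − 14884 = 2948
r = -476 / √(200 × 2948) = -476 / 767.8542 ≈ -0.6199

-0.6199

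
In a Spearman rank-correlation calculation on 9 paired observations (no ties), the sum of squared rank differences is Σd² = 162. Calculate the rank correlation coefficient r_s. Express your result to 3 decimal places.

-0.350

ρ = 1 − 6Σd² / [n(n²−1)] = 1 − 6×162 / (9×80)
  = 1 − 972/720 = 1 − 1.3500 ≈ -0.350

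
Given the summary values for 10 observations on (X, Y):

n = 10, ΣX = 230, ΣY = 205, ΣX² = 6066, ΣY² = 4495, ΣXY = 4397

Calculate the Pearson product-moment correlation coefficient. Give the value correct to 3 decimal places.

r = (nΣXY − ΣXΣY) / √[(nΣX² − (ΣX)²)(nΣY² − (ΣY)²)]
Numerator: 10×4397 − 230×205 = -3180
Denominator: √[(60660 − 52900)(44950 − 42025)] = √[7760 × 2925] = 4764.2418
r = -3180 / 4764.2418 ≈ -0.667

-0.667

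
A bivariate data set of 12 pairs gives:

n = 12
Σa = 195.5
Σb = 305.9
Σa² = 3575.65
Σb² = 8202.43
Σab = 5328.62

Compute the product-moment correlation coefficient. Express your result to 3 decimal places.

0.868

r = (nΣab − ΣaΣb) / √[(nΣa² − (Σa)²)(nΣb² − (Σb)²)]
Numerator: 12×5328.62 − 195.5×305.9 = 4139.99
Denominator: √[(42907.8 − 38220.25)(98429.16 − 93574.81)] = √[4687.55 × 4854.35] = 4770.2210
r = 4139.99 / 4770.2210 ≈ 0.868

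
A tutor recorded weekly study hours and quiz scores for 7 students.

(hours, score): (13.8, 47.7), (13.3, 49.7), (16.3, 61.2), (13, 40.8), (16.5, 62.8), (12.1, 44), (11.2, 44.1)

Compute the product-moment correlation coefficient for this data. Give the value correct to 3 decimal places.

0.919

n = 7, Σx = 96.2, Σy = 350.3, Σx² = 1346.12, Σy² = 17980.11, Σxy = 4909.75
nΣxy − ΣxΣy = 34368.25 − 33698.86 = 669.39
nΣx² − (Σx)² = 9422.84 − 9254.44 = 168.4; nΣy² − (Σy)² = 125860.77 − 122710.09 = 3150.68
r = 669.39 / √(168.4 × 3150.68) = 669.39 / 728.4055 ≈ 0.919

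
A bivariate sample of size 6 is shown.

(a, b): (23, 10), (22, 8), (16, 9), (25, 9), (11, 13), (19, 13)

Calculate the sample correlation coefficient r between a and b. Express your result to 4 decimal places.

n = 6, Σa = 116, Σb = 62, Σa² = 2376, Σb² = 664, Σab = 1165
nΣab − ΣaΣb = 6990 − 7192 = -202
nΣa² − (Σa)² = 14256 − 13456 = 800; nΣb² − (Σb)² = 3984 − 3844 = 140
r = -202 / √(800 × 140) = -202 / 334.6640 ≈ -0.6036

-0.6036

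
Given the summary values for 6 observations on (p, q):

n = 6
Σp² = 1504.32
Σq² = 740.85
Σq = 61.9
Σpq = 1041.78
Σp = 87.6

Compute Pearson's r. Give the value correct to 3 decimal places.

0.909

r = (nΣpq − ΣpΣq) / √[(nΣp² − (Σp)²)(nΣq² − (Σq)²)]
Numerator: 6×1041.78 − 87.6×61.9 = 828.24
Denominator: √[(9025.92 − 7673.76)(4445.1 − 3831.61)] = √[1352.16 × 613.49] = 910.7890
r = 828.24 / 910.7890 ≈ 0.909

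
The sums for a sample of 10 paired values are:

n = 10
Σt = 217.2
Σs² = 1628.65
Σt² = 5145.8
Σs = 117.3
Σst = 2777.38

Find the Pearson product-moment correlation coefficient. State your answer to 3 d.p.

r = (nΣst − ΣsΣt) / √[(nΣs² − (Σs)²)(nΣt² − (Σt)²)]
Numerator: 10×2777.38 − 117.3×217.2 = 2296.24
Denominator: √[(16286.5 − 13759.29)(51458 − 47175.84)] = √[2527.21 × 4282.16] = 3289.6683
r = 2296.24 / 3289.6683 ≈ 0.698

0.698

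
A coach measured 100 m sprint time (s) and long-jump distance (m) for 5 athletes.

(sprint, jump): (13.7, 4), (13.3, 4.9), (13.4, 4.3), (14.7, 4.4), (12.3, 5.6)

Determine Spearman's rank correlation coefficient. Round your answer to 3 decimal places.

Rank sprint: 4, 2, 3, 5, 1
Rank jump: 1, 4, 2, 3, 5
d = rank(sprint) − rank(jump): 3, -2, 1, 2, -4; Σd² = 34
ρ = 1 − 6Σd² / [n(n²−1)] = 1 − 6×34 / (5×24) = 1 − 204/120 ≈ -0.700

-0.700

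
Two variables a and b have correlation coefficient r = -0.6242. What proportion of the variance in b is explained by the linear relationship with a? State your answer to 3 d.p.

0.390

r² = (-0.6242)² = 0.390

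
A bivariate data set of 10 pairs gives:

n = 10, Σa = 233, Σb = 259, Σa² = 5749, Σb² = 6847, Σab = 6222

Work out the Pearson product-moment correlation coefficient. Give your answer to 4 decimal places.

r = (nΣab − ΣaΣb) / √[(nΣa² − (Σa)²)(nΣb² − (Σb)²)]
Numerator: 10×6222 − 233×259 = 1873
Denominator: √[(57490 − 54289)(68470 − 67081)] = √[3201 × 1389] = 2108.5988
r = 1873 / 2108.5988 ≈ 0.8883

0.8883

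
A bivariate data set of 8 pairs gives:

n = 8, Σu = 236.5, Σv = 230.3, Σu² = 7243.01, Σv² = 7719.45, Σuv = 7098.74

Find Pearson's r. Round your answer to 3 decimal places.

r = (nΣuv − ΣuΣv) / √[(nΣu² − (Σu)²)(nΣv² − (Σv)²)]
Numerator: 8×7098.74 − 236.5×230.3 = 2323.97
Denominator: √[(57944.08 − 55932.25)(61755.6 − 53038.09)] = √[2011.83 × 8717.51] = 4187.8572
r = 2323.97 / 4187.8572 ≈ 0.555

0.555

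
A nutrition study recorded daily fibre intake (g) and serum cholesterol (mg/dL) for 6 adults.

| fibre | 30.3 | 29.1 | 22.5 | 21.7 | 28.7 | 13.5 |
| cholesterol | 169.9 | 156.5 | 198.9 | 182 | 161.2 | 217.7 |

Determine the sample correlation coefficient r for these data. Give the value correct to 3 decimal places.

n = 6, Σx = 145.8, Σy = 1086.2, Σx² = 3747.98, Σy² = 199422.2, Σxy = 25692.16
nΣxy − ΣxΣy = 154152.96 − 158367.96 = -4215
nΣx² − (Σx)² = 22487.88 − 21257.64 = 1230.24; nΣy² − (Σy)² = 1196533.2 − 1179830.44 = 16702.76
r = -4215 / √(1230.24 × 16702.76) = -4215 / 4533.0347 ≈ -0.930

-0.930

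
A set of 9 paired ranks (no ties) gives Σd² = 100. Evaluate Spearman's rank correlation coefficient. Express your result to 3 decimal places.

0.167

ρ = 1 − 6Σd² / [n(n²−1)] = 1 − 6×100 / (9×80)
  = 1 − 600/720 = 1 − 0.8333 ≈ 0.167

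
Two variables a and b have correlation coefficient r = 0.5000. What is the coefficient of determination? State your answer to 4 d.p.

0.2500

r² = (0.5000)² = 0.2500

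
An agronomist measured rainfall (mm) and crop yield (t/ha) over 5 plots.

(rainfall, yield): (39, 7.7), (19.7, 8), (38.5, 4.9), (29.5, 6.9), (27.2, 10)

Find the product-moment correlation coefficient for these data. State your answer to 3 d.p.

-0.535

n = 5, Σx = 153.9, Σy = 37.5, Σx² = 5001.43, Σy² = 294.91, Σxy = 1122.1
nΣxy − ΣxΣy = 5610.5 − 5771.25 = -160.75
nΣx² − (Σx)² = 25007.15 − 23685.21 = 1321.94; nΣy² − (Σy)² = 1474.55 − 1406.25 = 68.3
r = -160.75 / √(1321.94 × 68.3) = -160.75 / 300.4805 ≈ -0.535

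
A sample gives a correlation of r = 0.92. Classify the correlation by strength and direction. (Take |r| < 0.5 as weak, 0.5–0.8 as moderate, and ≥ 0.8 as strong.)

strong positive

r = 0.92 > 0 so the relationship is positive.
|r| = 0.92, which falls in the strong range.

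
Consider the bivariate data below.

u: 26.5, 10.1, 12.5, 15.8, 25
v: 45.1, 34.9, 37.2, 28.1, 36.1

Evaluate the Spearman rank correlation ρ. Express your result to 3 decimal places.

Rank u: 5, 1, 2, 3, 4
Rank v: 5, 2, 4, 1, 3
d = rank(u) − rank(v): 0, -1, -2, 2, 1; Σd² = 10
ρ = 1 − 6Σd² / [n(n²−1)] = 1 − 6×10 / (5×24) = 1 − 60/120 ≈ 0.500

0.500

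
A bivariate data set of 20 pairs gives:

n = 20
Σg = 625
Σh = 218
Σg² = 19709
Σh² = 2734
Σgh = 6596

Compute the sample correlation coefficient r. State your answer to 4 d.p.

r = (nΣgh − ΣgΣh) / √[(nΣg² − (Σg)²)(nΣh² − (Σh)²)]
Numerator: 20×6596 − 625×218 = -4330
Denominator: √[(394180 − 390625)(54680 − 47524)] = √[3555 × 7156] = 5043.7664
r = -4330 / 5043.7664 ≈ -0.8585

-0.8585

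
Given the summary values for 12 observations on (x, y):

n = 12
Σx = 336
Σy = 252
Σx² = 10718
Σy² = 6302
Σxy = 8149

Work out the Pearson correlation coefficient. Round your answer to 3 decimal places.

0.950

r = (nΣxy − ΣxΣy) / √[(nΣx² − (Σx)²)(nΣy² − (Σy)²)]
Numerator: 12×8149 − 336×252 = 13116
Denominator: √[(128616 − 112896)(75624 − 63504)] = √[15720 × 12120] = 13803.1301
r = 13116 / 13803.1301 ≈ 0.950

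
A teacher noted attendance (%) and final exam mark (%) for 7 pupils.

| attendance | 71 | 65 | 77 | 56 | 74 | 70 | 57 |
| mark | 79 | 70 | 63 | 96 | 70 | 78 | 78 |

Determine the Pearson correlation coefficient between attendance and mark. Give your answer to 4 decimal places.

-0.7465

n = 7, Σx = 470, Σy = 534, Σx² = 31956, Σy² = 41394, Σxy = 35472
nΣxy − ΣxΣy = 248304 − 250980 = -2676
nΣx² − (Σx)² = 223692 − 220900 = 2792; nΣy² − (Σy)² = 289758 − 285156 = 4602
r = -2676 / √(2792 × 4602) = -2676 / 3584.5201 ≈ -0.7465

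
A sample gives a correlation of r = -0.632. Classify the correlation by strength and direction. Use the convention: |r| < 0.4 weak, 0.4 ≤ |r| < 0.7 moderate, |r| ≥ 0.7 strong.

r = -0.632 < 0 so the relationship is negative.
|r| = 0.632, which falls in the moderate range.

moderate negative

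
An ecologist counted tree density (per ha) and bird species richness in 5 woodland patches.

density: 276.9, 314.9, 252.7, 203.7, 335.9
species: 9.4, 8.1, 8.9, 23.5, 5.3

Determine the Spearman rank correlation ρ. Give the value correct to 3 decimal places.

-0.900

Rank density: 3, 4, 2, 1, 5
Rank species: 4, 2, 3, 5, 1
d = rank(density) − rank(species): -1, 2, -1, -4, 4; Σd² = 38
ρ = 1 − 6Σd² / [n(n²−1)] = 1 − 6×38 / (5×24) = 1 − 228/120 ≈ -0.900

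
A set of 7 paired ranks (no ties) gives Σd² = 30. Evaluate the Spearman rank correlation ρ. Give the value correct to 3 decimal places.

0.464

ρ = 1 − 6Σd² / [n(n²−1)] = 1 − 6×30 / (7×48)
  = 1 − 180/336 = 1 − 0.5357 ≈ 0.464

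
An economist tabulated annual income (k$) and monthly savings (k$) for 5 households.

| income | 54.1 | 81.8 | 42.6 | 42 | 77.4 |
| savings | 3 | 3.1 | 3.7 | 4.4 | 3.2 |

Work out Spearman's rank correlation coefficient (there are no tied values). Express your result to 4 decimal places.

-0.7000

Rank income: 3, 5, 2, 1, 4
Rank savings: 1, 2, 4, 5, 3
d = rank(income) − rank(savings): 2, 3, -2, -4, 1; Σd² = 34
ρ = 1 − 6Σd² / [n(n²−1)] = 1 − 6×34 / (5×24) = 1 − 204/120 ≈ -0.7000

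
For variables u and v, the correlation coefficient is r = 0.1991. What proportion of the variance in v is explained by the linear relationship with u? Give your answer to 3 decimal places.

0.040

r² = (0.1991)² = 0.040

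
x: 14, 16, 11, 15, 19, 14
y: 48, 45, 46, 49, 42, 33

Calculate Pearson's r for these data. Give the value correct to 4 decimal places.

n = 6, Σx = 89, Σy = 263, Σx² = 1355, Σy² = 11699, Σxy = 3893
nΣxy − ΣxΣy = 23358 − 23407 = -49
nΣx² − (Σx)² = 8130 − 7921 = 209; nΣy² − (Σy)² = 70194 − 69169 = 1025
r = -49 / √(209 × 1025) = -49 / 462.8445 ≈ -0.1059

-0.1059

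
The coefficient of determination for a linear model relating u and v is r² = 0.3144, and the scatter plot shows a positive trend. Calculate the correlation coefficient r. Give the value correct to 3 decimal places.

0.561

|r| = √0.3144 = 0.561
The association is positive, so r = 0.561.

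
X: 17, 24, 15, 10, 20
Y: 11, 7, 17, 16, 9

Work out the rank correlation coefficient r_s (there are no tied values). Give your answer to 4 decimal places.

-0.9000

Rank X: 3, 5, 2, 1, 4
Rank Y: 3, 1, 5, 4, 2
d = rank(X) − rank(Y): 0, 4, -3, -3, 2; Σd² = 38
ρ = 1 − 6Σd² / [n(n²−1)] = 1 − 6×38 / (5×24) = 1 − 228/120 ≈ -0.9000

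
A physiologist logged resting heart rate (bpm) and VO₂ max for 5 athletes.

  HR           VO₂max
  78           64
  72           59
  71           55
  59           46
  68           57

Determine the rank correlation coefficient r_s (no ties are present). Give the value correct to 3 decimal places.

Rank HR: 5, 4, 3, 1, 2
Rank VO₂max: 5, 4, 2, 1, 3
d = rank(HR) − rank(VO₂max): 0, 0, 1, 0, -1; Σd² = 2
ρ = 1 − 6Σd² / [n(n²−1)] = 1 − 6×2 / (5×24) = 1 − 12/120 ≈ 0.900

0.900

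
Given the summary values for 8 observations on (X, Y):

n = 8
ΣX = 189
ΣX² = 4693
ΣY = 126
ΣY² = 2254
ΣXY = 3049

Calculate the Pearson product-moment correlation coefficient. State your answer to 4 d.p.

r = (nΣXY − ΣXΣY) / √[(nΣX² − (ΣX)²)(nΣY² − (ΣY)²)]
Numerator: 8×3049 − 189×126 = 578
Denominator: √[(37544 − 35721)(18032 − 15876)] = √[1823 × 2156] = 1982.5206
r = 578 / 1982.5206 ≈ 0.2915

0.2915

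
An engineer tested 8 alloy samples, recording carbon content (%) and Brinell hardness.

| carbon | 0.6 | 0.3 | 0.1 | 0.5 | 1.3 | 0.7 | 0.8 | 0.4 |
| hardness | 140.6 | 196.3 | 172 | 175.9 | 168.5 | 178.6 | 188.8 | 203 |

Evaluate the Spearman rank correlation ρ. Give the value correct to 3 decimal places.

-0.286

Rank carbon: 5, 2, 1, 4, 8, 6, 7, 3
Rank hardness: 1, 7, 3, 4, 2, 5, 6, 8
d = rank(carbon) − rank(hardness): 4, -5, -2, 0, 6, 1, 1, -5; Σd² = 108
ρ = 1 − 6Σd² / [n(n²−1)] = 1 − 6×108 / (8×63) = 1 − 648/504 ≈ -0.286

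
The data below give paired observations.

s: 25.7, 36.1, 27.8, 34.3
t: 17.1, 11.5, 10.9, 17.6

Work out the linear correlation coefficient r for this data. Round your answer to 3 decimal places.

-0.137

n = 4, Σs = 123.9, Σt = 57.1, Σs² = 3913.03, Σt² = 853.23, Σst = 1761.32
nΣst − ΣsΣt = 7045.28 − 7074.69 = -29.41
nΣs² − (Σs)² = 15652.12 − 15351.21 = 300.91; nΣt² − (Σt)² = 3412.92 − 3260.41 = 152.51
r = -29.41 / √(300.91 × 152.51) = -29.41 / 214.2237 ≈ -0.137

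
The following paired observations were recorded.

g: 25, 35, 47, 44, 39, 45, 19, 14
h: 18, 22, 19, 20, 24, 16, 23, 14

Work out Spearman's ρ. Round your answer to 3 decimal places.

Rank g: 3, 4, 8, 6, 5, 7, 2, 1
Rank h: 3, 6, 4, 5, 8, 2, 7, 1
d = rank(g) − rank(h): 0, -2, 4, 1, -3, 5, -5, 0; Σd² = 80
ρ = 1 − 6Σd² / [n(n²−1)] = 1 − 6×80 / (8×63) = 1 − 480/504 ≈ 0.048

0.048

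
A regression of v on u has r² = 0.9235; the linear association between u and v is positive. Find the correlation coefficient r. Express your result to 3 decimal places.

|r| = √0.9235 = 0.961
The association is positive, so r = 0.961.

0.961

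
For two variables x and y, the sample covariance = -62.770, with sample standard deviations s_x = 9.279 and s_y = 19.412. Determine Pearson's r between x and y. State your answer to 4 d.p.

r = Cov(x,y) / (s_x · s_y) = -62.770 / (9.279 × 19.412)
  = -62.770 / 180.1239 ≈ -0.3485

-0.3485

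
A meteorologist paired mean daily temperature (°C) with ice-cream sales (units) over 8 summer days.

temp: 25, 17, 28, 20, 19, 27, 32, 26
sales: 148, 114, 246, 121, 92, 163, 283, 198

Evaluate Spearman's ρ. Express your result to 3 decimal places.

0.952

Rank temp: 4, 1, 7, 3, 2, 6, 8, 5
Rank sales: 4, 2, 7, 3, 1, 5, 8, 6
d = rank(temp) − rank(sales): 0, -1, 0, 0, 1, 1, 0, -1; Σd² = 4
ρ = 1 − 6Σd² / [n(n²−1)] = 1 − 6×4 / (8×63) = 1 − 24/504 ≈ 0.952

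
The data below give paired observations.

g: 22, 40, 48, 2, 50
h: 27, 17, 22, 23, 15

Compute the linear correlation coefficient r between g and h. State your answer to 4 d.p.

n = 5, Σg = 162, Σh = 104, Σg² = 6892, Σh² = 2256, Σgh = 3126
nΣgh − ΣgΣh = 15630 − 16848 = -1218
nΣg² − (Σg)² = 34460 − 26244 = 8216; nΣh² − (Σh)² = 11280 − 10816 = 464
r = -1218 / √(8216 × 464) = -1218 / 1952.4917 ≈ -0.6238

-0.6238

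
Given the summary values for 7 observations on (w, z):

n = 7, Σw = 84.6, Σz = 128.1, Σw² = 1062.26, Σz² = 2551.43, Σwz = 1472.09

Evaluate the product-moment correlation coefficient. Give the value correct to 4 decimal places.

r = (nΣwz − ΣwΣz) / √[(nΣw² − (Σw)²)(nΣz² − (Σz)²)]
Numerator: 7×1472.09 − 84.6×128.1 = -532.63
Denominator: √[(7435.82 − 7157.16)(17860.01 − 16409.61)] = √[278.66 × 1450.4] = 635.7425
r = -532.63 / 635.7425 ≈ -0.8378

-0.8378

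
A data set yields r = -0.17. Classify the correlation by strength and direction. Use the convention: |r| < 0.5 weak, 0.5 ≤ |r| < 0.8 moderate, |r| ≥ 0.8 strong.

weak negative

r = -0.17 < 0 so the relationship is negative.
|r| = 0.17, which falls in the weak range.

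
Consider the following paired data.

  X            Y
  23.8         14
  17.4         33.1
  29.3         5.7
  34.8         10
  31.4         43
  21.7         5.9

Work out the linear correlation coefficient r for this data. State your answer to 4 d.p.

n = 6, ΣX = 158.4, ΣY = 111.7, ΣX² = 4395.58, ΣY² = 3307.91, ΣXY = 2902.38
nΣXY − ΣXΣY = 17414.28 − 17693.28 = -279
nΣX² − (ΣX)² = 26373.48 − 25090.56 = 1282.92; nΣY² − (ΣY)² = 19847.46 − 12476.89 = 7370.57
r = -279 / √(1282.92 × 7370.57) = -279 / 3075.0369 ≈ -0.0907

-0.0907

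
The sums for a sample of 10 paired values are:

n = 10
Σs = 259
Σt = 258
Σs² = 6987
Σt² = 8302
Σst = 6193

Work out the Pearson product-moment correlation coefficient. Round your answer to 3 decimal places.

r = (nΣst − ΣsΣt) / √[(nΣs² − (Σs)²)(nΣt² − (Σt)²)]
Numerator: 10×6193 − 259×258 = -4892
Denominator: √[(69870 − 67081)(83020 − 66564)] = √[2789 × 16456] = 6774.6427
r = -4892 / 6774.6427 ≈ -0.722

-0.722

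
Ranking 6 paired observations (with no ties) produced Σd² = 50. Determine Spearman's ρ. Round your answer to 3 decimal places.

-0.429

ρ = 1 − 6Σd² / [n(n²−1)] = 1 − 6×50 / (6×35)
  = 1 − 300/210 = 1 − 1.4286 ≈ -0.429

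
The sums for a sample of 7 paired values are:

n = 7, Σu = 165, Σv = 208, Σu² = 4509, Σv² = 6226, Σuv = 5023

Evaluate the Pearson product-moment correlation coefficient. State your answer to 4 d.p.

r = (nΣuv − ΣuΣv) / √[(nΣu² − (Σu)²)(nΣv² − (Σv)²)]
Numerator: 7×5023 − 165×208 = 841
Denominator: √[(31563 − 27225)(43582 − 43264)] = √[4338 × 318] = 1174.5144
r = 841 / 1174.5144 ≈ 0.7160

0.7160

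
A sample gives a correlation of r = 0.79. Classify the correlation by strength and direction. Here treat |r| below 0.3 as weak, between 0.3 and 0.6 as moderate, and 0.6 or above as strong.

r = 0.79 > 0 so the relationship is positive.
|r| = 0.79, which falls in the strong range.

strong positive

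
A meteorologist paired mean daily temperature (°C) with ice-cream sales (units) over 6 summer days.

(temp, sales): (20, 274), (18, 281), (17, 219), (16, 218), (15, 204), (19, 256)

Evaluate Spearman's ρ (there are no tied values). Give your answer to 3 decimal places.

0.829

Rank temp: 6, 4, 3, 2, 1, 5
Rank sales: 5, 6, 3, 2, 1, 4
d = rank(temp) − rank(sales): 1, -2, 0, 0, 0, 1; Σd² = 6
ρ = 1 − 6Σd² / [n(n²−1)] = 1 − 6×6 / (6×35) = 1 − 36/210 ≈ 0.829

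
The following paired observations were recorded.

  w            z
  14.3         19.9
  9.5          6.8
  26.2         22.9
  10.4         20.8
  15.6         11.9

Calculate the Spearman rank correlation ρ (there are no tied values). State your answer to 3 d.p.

0.600

Rank w: 3, 1, 5, 2, 4
Rank z: 3, 1, 5, 4, 2
d = rank(w) − rank(z): 0, 0, 0, -2, 2; Σd² = 8
ρ = 1 − 6Σd² / [n(n²−1)] = 1 − 6×8 / (5×24) = 1 − 48/120 ≈ 0.600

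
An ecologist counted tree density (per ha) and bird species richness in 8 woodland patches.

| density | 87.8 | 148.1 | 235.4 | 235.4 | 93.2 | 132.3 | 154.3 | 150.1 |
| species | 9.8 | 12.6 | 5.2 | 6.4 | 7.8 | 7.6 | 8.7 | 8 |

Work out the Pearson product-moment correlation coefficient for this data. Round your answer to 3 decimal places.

-0.555

n = 8, Σx = 1236.6, Σy = 66.1, Σx² = 212996.8, Σy² = 581.09, Σxy = 9732.79
nΣxy − ΣxΣy = 77862.32 − 81739.26 = -3876.94
nΣx² − (Σx)² = 1703974.4 − 1529179.56 = 174794.84; nΣy² − (Σy)² = 4648.72 − 4369.21 = 279.51
r = -3876.94 / √(174794.84 × 279.51) = -3876.94 / 6989.7715 ≈ -0.555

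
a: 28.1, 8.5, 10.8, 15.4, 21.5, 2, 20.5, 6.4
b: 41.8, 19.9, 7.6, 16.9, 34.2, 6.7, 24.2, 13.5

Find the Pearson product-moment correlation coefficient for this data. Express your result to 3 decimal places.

n = 8, Σa = 113.2, Σb = 164.8, Σa² = 2143.12, Σb² = 4469.04, Σab = 3017.27
nΣab − ΣaΣb = 24138.16 − 18655.36 = 5482.8
nΣa² − (Σa)² = 17144.96 − 12814.24 = 4330.72; nΣb² − (Σb)² = 35752.32 − 27159.04 = 8593.28
r = 5482.8 / √(4330.72 × 8593.28) = 5482.8 / 6100.4172 ≈ 0.899

0.899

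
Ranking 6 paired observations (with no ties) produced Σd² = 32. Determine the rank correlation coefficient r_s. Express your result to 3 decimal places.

0.086

ρ = 1 − 6Σd² / [n(n²−1)] = 1 − 6×32 / (6×35)
  = 1 − 192/210 = 1 − 0.9143 ≈ 0.086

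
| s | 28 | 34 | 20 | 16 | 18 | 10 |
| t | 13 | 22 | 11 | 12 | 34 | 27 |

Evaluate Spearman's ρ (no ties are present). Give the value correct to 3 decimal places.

Rank s: 5, 6, 4, 2, 3, 1
Rank t: 3, 4, 1, 2, 6, 5
d = rank(s) − rank(t): 2, 2, 3, 0, -3, -4; Σd² = 42
ρ = 1 − 6Σd² / [n(n²−1)] = 1 − 6×42 / (6×35) = 1 − 252/210 ≈ -0.200

-0.200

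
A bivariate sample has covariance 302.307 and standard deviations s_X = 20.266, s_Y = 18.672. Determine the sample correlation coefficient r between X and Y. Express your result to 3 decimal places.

r = Cov(X,Y) / (s_X · s_Y) = 302.307 / (20.266 × 18.672)
  = 302.307 / 378.4068 ≈ 0.799

0.799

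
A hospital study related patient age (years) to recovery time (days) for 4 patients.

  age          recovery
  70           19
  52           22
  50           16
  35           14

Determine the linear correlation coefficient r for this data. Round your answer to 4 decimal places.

n = 4, Σx = 207, Σy = 71, Σx² = 11329, Σy² = 1297, Σxy = 3764
nΣxy − ΣxΣy = 15056 − 14697 = 359
nΣx² − (Σx)² = 45316 − 42849 = 2467; nΣy² − (Σy)² = 5188 − 5041 = 147
r = 359 / √(2467 × 147) = 359 / 602.2035 ≈ 0.5961

0.5961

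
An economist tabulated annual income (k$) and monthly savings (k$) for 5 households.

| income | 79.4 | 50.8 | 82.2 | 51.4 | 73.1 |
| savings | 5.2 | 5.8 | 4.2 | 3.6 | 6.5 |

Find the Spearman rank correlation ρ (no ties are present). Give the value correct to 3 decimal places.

Rank income: 4, 1, 5, 2, 3
Rank savings: 3, 4, 2, 1, 5
d = rank(income) − rank(savings): 1, -3, 3, 1, -2; Σd² = 24
ρ = 1 − 6Σd² / [n(n²−1)] = 1 − 6×24 / (5×24) = 1 − 144/120 ≈ -0.200

-0.200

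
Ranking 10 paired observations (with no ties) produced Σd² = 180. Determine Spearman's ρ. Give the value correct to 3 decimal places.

-0.091

ρ = 1 − 6Σd² / [n(n²−1)] = 1 − 6×180 / (10×99)
  = 1 − 1080/990 = 1 − 1.0909 ≈ -0.091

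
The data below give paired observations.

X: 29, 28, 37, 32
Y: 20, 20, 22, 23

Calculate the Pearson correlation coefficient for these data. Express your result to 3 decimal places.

n = 4, ΣX = 126, ΣY = 85, ΣX² = 4018, ΣY² = 1813, ΣXY = 2690
nΣXY − ΣXΣY = 10760 − 10710 = 50
nΣX² − (ΣX)² = 16072 − 15876 = 196; nΣY² − (ΣY)² = 7252 − 7225 = 27
r = 50 / √(196 × 27) = 50 / 72.7461 ≈ 0.687

0.687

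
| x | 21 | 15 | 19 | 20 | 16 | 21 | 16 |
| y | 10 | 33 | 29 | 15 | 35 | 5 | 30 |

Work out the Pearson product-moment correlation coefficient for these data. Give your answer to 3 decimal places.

n = 7, Σx = 128, Σy = 157, Σx² = 2380, Σy² = 4405, Σxy = 2701
nΣxy − ΣxΣy = 18907 − 20096 = -1189
nΣx² − (Σx)² = 16660 − 16384 = 276; nΣy² − (Σy)² = 30835 − 24649 = 6186
r = -1189 / √(276 × 6186) = -1189 / 1306.6507 ≈ -0.910

-0.910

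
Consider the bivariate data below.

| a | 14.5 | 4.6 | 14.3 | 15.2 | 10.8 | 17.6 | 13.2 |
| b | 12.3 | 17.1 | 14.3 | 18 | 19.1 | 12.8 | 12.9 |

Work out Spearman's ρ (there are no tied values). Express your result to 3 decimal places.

-0.464

Rank a: 5, 1, 4, 6, 2, 7, 3
Rank b: 1, 5, 4, 6, 7, 2, 3
d = rank(a) − rank(b): 4, -4, 0, 0, -5, 5, 0; Σd² = 82
ρ = 1 − 6Σd² / [n(n²−1)] = 1 − 6×82 / (7×48) = 1 − 492/336 ≈ -0.464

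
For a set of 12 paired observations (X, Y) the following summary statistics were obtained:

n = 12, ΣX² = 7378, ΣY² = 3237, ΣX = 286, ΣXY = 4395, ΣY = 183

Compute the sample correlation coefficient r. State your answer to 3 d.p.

r = (nΣXY − ΣXΣY) / √[(nΣX² − (ΣX)²)(nΣY² − (ΣY)²)]
Numerator: 12×4395 − 286×183 = 402
Denominator: √[(88536 − 81796)(38844 − 33489)] = √[6740 × 5355] = 6007.7200
r = 402 / 6007.7200 ≈ 0.067

0.067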